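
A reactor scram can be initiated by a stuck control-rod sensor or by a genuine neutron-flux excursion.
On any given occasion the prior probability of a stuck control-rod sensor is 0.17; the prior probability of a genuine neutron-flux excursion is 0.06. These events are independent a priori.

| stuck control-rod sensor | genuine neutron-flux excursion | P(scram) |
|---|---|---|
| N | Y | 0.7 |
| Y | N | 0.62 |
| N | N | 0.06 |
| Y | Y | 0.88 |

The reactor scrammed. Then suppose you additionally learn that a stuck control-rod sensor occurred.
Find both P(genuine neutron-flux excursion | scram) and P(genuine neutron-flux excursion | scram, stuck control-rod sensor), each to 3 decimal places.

Sum P(scram|·) weighted by the priors over the 4 (stuck control-rod sensor, genuine neutron-flux excursion) configurations:
  P(scram) = 0.06*0.83*0.94 + 0.7*0.83*0.06 + 0.62*0.17*0.94 + 0.88*0.17*0.06
        = 0.046812 + 0.034860 + 0.099076 + 0.008976 = 0.189724
The terms with genuine neutron-flux excursion present sum to 0.043836, so
  P(genuine neutron-flux excursion | scram) = 0.043836 / 0.189724 ≈ 0.231

Now also conditioning on stuck control-rod sensor=true:
By total probability over both values of genuine neutron-flux excursion:
  P(scram | stuck control-rod sensor) = 0.62·0.94 + 0.88·0.06
        = 0.582800 + 0.052800 = 0.635600
Configurations with genuine neutron-flux excursion contribute 0.052800, so
  P(genuine neutron-flux excursion | scram, stuck control-rod sensor) = 0.052800 / 0.635600 ≈ 0.083
This is intercausal reasoning (explaining away): once stuck control-rod sensor accounts for the scram, genuine neutron-flux excursion becomes less likely.

P(genuine neutron-flux excursion | scram) ≈ 0.231; P(genuine neutron-flux excursion | scram, stuck control-rod sensor) ≈ 0.083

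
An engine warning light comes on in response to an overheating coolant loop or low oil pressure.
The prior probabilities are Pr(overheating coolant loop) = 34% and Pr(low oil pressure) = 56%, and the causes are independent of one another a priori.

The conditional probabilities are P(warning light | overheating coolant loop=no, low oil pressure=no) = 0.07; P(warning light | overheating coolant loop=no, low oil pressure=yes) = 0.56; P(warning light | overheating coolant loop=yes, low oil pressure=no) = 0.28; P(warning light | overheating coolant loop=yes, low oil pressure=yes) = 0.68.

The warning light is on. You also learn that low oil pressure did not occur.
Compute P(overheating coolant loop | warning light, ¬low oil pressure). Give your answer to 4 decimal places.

P(warning light | ¬low oil pressure) = 0.07×0.66 + 0.28×0.34 = 0.046200 + 0.095200 = 0.141400
The overheating coolant loop-present share is 0.28×0.34 = 0.095200.
So P(overheating coolant loop | warning light, ¬low oil pressure) = 0.095200/0.141400 ≈ 0.6733.

P(overheating coolant loop | warning light, ¬low oil pressure) ≈ 0.6733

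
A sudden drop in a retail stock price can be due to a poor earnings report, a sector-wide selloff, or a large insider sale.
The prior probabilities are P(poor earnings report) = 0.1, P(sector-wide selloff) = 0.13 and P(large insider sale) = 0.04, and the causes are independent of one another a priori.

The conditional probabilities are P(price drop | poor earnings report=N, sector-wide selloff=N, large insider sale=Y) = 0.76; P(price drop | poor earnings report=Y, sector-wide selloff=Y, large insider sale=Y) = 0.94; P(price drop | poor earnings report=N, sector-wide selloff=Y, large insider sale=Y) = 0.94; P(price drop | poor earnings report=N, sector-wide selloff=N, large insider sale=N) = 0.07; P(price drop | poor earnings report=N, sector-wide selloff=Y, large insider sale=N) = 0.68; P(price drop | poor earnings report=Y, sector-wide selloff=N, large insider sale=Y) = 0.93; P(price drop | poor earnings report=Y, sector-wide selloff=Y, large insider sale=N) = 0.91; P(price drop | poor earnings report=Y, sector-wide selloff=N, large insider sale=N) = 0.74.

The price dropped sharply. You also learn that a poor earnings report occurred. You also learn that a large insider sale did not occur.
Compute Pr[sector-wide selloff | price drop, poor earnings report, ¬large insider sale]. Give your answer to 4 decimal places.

Weight on sector-wide selloff=true, given the evidence: 0.91·0.13 = 0.118300
Denominator P(price drop | poor earnings report, ¬large insider sale): 0.74·0.87 + 0.91·0.13 = 0.762100
P(sector-wide selloff | price drop, poor earnings report, ¬large insider sale) = 0.118300/0.762100 ≈ 0.1552

Pr[sector-wide selloff | price drop, poor earnings report, ¬large insider sale] ≈ 0.1552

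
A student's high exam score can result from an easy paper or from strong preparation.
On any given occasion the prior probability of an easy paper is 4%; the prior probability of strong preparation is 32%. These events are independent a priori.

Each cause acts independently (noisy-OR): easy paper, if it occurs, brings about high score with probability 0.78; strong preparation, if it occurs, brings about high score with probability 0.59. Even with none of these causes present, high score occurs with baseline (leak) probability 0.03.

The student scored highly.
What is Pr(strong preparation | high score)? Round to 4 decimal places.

Under noisy-OR, P(high score | causes) = 1 − (1−0.03)·∏(1−qᵢ) over the active causes.
Numerator (weight on configurations with strong preparation): 0.185027 + 0.011680 = 0.196707
Denominator P(high score): 0.03·0.96·0.68 + 0.6023·0.96·0.32 + 0.7866·0.04·0.68 + 0.912506·0.04·0.32 = 0.237687
P(strong preparation | high score) = 0.196707/0.237687 ≈ 0.8276

Pr(strong preparation | high score) ≈ 0.8276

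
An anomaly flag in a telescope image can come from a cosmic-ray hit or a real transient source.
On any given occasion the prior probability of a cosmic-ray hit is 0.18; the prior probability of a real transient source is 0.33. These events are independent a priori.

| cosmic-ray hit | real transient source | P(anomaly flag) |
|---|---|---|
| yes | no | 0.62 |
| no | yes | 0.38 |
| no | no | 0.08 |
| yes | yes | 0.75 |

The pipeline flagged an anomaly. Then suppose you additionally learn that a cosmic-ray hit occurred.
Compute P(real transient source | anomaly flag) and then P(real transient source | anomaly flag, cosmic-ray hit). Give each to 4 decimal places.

P(real transient source | anomaly flag) ≈ 0.5538; P(real transient source | anomaly flag, cosmic-ray hit) ≈ 0.3734

Numerator (weight on configurations with real transient source): 0.102828 + 0.044550 = 0.147378
The normalizing constant is 0.08·0.82·0.67 + 0.38·0.82·0.33 + 0.62·0.18·0.67 + 0.75·0.18·0.33 = 0.266102
Posterior = 0.147378 / 0.266102 ≈ 0.5538

With the extra evidence:
By total probability over both values of real transient source:
  P(anomaly flag | cosmic-ray hit) = 0.62×0.67 + 0.75×0.33
        = 0.415400 + 0.247500 = 0.662900
Keeping only the real transient source-present terms gives 0.247500, so
  P(real transient source | anomaly flag, cosmic-ray hit) = 0.247500 / 0.662900 ≈ 0.3734
This is intercausal reasoning (explaining away): once cosmic-ray hit accounts for the anomaly flag, real transient source becomes less likely.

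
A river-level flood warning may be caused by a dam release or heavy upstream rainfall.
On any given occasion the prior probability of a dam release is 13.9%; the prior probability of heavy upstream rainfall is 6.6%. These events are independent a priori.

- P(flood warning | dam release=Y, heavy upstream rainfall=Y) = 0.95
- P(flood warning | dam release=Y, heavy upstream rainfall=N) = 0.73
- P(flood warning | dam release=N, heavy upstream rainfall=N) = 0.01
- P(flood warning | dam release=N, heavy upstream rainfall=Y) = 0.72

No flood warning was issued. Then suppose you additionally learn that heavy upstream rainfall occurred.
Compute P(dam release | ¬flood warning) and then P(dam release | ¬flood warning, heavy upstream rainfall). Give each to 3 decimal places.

By total probability over the 4 (dam release, heavy upstream rainfall) configurations:
  P(¬flood warning) = 0.99*0.861*0.934 + 0.28*0.861*0.066 + 0.27*0.139*0.934 + 0.05*0.139*0.066
        = 0.796132 + 0.015911 + 0.035053 + 0.000459 = 0.847555
The terms with dam release present sum to 0.035512, so
  P(dam release | ¬flood warning) = 0.035512 / 0.847555 ≈ 0.042

Now condition on the additional information:
P(¬flood warning | heavy upstream rainfall) = 0.28*0.861 + 0.05*0.139 = 0.241080 + 0.006950 = 0.248030
Of this, 0.006950 comes from 0.05*0.139 (the dam release=true cases).
So P(dam release | ¬flood warning, heavy upstream rainfall) = 0.006950/0.248030 ≈ 0.028.

P(dam release | ¬flood warning) ≈ 0.042; P(dam release | ¬flood warning, heavy upstream rainfall) ≈ 0.028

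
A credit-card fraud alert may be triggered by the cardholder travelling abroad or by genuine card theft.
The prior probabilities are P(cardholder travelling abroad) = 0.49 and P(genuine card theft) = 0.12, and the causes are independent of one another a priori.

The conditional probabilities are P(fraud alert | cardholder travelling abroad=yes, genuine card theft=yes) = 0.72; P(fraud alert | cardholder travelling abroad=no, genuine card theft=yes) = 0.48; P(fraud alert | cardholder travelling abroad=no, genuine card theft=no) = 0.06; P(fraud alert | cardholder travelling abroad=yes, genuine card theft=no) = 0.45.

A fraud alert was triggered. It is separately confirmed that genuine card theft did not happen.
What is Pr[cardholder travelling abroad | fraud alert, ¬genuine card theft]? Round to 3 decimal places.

Pr[cardholder travelling abroad | fraud alert, ¬genuine card theft] ≈ 0.878

Sum P(fraud alert|·) weighted by the priors over both values of cardholder travelling abroad:
  P(fraud alert | ¬genuine card theft) = 0.06×0.51 + 0.45×0.49
        = 0.030600 + 0.220500 = 0.251100
Configurations with cardholder travelling abroad contribute 0.220500, so
  P(cardholder travelling abroad | fraud alert, ¬genuine card theft) = 0.220500 / 0.251100 ≈ 0.878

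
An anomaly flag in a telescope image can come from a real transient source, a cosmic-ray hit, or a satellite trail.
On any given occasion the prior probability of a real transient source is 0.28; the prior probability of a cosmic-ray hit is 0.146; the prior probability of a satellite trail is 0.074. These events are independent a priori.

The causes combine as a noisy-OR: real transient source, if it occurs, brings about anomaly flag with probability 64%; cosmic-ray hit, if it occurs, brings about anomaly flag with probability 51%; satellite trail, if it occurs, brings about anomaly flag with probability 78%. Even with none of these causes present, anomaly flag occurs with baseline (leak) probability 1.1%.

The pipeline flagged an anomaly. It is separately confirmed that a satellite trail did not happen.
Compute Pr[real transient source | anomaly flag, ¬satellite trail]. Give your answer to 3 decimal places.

Under noisy-OR, P(anomaly flag | causes) = 1 − (1−0.011)·∏(1−qᵢ) over the active causes.
Enumerate the 4 (real transient source, cosmic-ray hit) configurations and weight by the priors:
  P(anomaly flag | ¬satellite trail) = 0.011*0.72*0.854 + 0.51539*0.72*0.146 + 0.64396*0.28*0.854 + 0.82554*0.28*0.146
        = 0.006764 + 0.054178 + 0.153984 + 0.033748 = 0.248674
The terms with real transient source present sum to 0.187732, so
  P(real transient source | anomaly flag, ¬satellite trail) = 0.187732 / 0.248674 ≈ 0.755

Pr[real transient source | anomaly flag, ¬satellite trail] ≈ 0.755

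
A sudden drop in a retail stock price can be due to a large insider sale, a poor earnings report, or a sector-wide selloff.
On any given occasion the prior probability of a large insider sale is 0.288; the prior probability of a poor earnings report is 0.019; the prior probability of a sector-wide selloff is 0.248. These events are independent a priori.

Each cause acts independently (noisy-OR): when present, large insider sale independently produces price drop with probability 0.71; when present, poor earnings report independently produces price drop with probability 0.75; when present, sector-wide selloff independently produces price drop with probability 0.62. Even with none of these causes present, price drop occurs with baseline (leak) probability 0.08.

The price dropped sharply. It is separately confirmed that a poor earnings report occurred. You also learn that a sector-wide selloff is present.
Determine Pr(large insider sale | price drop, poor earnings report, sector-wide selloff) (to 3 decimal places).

Pr(large insider sale | price drop, poor earnings report, sector-wide selloff) ≈ 0.302

Under noisy-OR, P(price drop | causes) = 1 − (1−0.08)·∏(1−qᵢ) over the active causes.
Weight on large insider sale=true, given the evidence: 0.974654·0.288 = 0.280700
Normalizer over all consistent configurations: 0.9126·0.712 + 0.974654·0.288 = 0.930471
P(large insider sale | price drop, poor earnings report, sector-wide selloff) = 0.280700/0.930471 ≈ 0.302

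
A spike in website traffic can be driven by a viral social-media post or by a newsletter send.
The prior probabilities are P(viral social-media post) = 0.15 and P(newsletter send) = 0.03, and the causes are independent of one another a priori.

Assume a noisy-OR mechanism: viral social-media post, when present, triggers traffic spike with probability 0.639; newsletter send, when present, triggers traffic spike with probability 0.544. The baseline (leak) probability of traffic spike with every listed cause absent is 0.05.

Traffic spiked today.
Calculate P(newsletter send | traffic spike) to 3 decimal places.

Under noisy-OR, P(traffic spike | causes) = 1 − (1−0.05)·∏(1−qᵢ) over the active causes.
P(traffic spike) = 0.05×0.85×0.97 + 0.5668×0.85×0.03 + 0.65705×0.15×0.97 + 0.843615×0.15×0.03 = 0.041225 + 0.014453 + 0.095601 + 0.003796 = 0.155075
Of this, 0.018249 comes from 0.014453 + 0.003796 (the newsletter send=true cases).
Hence the posterior is 0.018249/0.155075 ≈ 0.118.

P(newsletter send | traffic spike) ≈ 0.118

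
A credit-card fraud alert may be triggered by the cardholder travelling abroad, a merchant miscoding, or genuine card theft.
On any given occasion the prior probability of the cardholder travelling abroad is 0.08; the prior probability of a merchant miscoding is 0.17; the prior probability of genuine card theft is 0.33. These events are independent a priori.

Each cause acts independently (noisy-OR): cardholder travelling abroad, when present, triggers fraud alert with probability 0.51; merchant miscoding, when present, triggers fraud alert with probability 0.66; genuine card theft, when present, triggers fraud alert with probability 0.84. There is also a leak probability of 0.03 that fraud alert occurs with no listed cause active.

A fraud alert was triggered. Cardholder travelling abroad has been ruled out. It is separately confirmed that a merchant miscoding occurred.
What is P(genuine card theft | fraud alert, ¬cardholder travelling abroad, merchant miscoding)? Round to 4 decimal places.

P(genuine card theft | fraud alert, ¬cardholder travelling abroad, merchant miscoding) ≈ 0.4104

Under noisy-OR, P(fraud alert | causes) = 1 − (1−0.03)·∏(1−qᵢ) over the active causes.
P(fraud alert | ¬cardholder travelling abroad, merchant miscoding) = 0.6702×0.67 + 0.947232×0.33 = 0.449034 + 0.312587 = 0.761621
The genuine card theft-present share is 0.947232×0.33 = 0.312587.
So P(genuine card theft | fraud alert, ¬cardholder travelling abroad, merchant miscoding) = 0.312587/0.761621 ≈ 0.4104.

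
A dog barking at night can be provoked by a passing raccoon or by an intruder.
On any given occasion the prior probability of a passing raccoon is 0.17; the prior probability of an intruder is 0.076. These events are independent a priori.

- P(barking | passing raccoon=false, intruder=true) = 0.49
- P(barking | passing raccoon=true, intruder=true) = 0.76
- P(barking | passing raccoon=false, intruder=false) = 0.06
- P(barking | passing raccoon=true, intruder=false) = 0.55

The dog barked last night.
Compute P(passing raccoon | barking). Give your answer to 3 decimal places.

Numerator (weight on configurations with passing raccoon): 0.086394 + 0.009819 = 0.096213
The normalizing constant is 0.06*0.83*0.924 + 0.49*0.83*0.076 + 0.55*0.17*0.924 + 0.76*0.17*0.076 = 0.173137
P(passing raccoon | barking) = 0.096213/0.173137 ≈ 0.556

P(passing raccoon | barking) ≈ 0.556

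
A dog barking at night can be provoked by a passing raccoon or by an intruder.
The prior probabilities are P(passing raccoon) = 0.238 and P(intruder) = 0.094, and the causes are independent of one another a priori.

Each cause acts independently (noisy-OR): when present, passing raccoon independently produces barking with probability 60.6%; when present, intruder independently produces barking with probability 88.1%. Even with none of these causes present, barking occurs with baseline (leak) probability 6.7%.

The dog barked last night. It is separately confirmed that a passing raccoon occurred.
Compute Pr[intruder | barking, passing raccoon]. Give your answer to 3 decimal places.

Under noisy-OR, P(barking | causes) = 1 − (1−0.067)·∏(1−qᵢ) over the active causes.
Weight on intruder=true, given the evidence: 0.956255*0.094 = 0.089888
The normalizing constant is 0.632398*0.906 + 0.956255*0.094 = 0.662841
P(intruder | barking, passing raccoon) = 0.089888/0.662841 ≈ 0.136

Pr[intruder | barking, passing raccoon] ≈ 0.136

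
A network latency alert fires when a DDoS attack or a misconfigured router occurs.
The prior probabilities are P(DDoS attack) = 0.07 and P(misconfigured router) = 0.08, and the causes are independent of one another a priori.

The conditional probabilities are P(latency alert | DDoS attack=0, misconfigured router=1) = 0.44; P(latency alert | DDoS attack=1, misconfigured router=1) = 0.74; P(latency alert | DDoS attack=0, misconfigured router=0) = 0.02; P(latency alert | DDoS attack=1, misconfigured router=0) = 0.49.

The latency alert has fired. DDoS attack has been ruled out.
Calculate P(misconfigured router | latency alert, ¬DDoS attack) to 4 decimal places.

P(latency alert | ¬DDoS attack) = 0.02*0.92 + 0.44*0.08 = 0.018400 + 0.035200 = 0.053600
Restricting to configurations with misconfigured router present: 0.44*0.08 = 0.035200.
P(misconfigured router | latency alert, ¬DDoS attack) = 0.035200 / 0.053600 ≈ 0.6567

P(misconfigured router | latency alert, ¬DDoS attack) ≈ 0.6567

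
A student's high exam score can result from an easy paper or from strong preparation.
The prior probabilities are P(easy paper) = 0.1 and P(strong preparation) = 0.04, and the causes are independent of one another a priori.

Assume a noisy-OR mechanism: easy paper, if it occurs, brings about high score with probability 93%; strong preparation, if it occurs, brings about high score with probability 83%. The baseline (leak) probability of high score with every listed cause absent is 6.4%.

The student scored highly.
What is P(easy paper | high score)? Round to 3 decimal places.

Under noisy-OR, P(high score | causes) = 1 − (1−0.064)·∏(1−qᵢ) over the active causes.
Sum P(high score|·) weighted by the priors over the 4 (easy paper, strong preparation) configurations:
  P(high score) = 0.064·0.9·0.96 + 0.84088·0.9·0.04 + 0.93448·0.1·0.96 + 0.988862·0.1·0.04
        = 0.055296 + 0.030272 + 0.089710 + 0.003955 = 0.179233
Keeping only the easy paper-present terms gives 0.093665, so
  P(easy paper | high score) = 0.093665 / 0.179233 ≈ 0.523

P(easy paper | high score) ≈ 0.523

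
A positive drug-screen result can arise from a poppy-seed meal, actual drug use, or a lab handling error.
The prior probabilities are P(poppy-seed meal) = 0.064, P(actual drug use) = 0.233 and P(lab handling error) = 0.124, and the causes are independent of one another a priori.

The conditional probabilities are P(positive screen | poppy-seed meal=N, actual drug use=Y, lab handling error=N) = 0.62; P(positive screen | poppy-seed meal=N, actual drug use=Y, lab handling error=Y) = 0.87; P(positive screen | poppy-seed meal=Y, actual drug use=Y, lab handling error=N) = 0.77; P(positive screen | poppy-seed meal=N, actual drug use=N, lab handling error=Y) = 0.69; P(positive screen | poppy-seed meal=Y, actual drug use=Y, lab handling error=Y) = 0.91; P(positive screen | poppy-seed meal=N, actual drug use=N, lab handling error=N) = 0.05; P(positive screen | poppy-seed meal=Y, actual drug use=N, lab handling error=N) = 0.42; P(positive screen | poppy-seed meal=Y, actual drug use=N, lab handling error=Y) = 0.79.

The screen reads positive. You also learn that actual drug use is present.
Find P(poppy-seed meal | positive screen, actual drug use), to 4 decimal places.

P(poppy-seed meal | positive screen, actual drug use) ≈ 0.0764

Numerator (weight on configurations with poppy-seed meal): 0.043169 + 0.007222 = 0.050391
Denominator P(positive screen | actual drug use): 0.62·0.936·0.876 + 0.87·0.936·0.124 + 0.77·0.064·0.876 + 0.91·0.064·0.124 = 0.659727
P(poppy-seed meal | positive screen, actual drug use) = 0.050391/0.659727 ≈ 0.0764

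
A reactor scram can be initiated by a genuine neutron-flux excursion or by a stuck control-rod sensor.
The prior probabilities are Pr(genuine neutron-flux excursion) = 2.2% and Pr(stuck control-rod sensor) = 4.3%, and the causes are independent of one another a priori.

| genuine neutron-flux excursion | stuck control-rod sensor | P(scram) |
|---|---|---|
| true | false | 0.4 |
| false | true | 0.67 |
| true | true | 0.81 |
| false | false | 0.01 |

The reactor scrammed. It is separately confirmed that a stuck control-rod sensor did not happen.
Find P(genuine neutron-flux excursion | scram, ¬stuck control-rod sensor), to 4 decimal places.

P(genuine neutron-flux excursion | scram, ¬stuck control-rod sensor) ≈ 0.4736

By total probability over both values of genuine neutron-flux excursion:
  P(scram | ¬stuck control-rod sensor) = 0.01·0.978 + 0.4·0.022
        = 0.009780 + 0.008800 = 0.018580
Configurations with genuine neutron-flux excursion contribute 0.008800, so
  P(genuine neutron-flux excursion | scram, ¬stuck control-rod sensor) = 0.008800 / 0.018580 ≈ 0.4736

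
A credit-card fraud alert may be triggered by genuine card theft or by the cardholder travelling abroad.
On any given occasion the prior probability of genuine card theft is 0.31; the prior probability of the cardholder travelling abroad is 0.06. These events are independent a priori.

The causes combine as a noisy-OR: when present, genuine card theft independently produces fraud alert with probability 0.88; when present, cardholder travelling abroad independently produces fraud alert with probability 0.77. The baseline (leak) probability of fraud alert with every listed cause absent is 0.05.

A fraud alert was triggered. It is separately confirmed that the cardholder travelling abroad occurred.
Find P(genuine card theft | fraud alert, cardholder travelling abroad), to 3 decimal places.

Under noisy-OR, P(fraud alert | causes) = 1 − (1−0.05)·∏(1−qᵢ) over the active causes.
P(fraud alert | cardholder travelling abroad) = 0.7815·0.69 + 0.97378·0.31 = 0.539235 + 0.301872 = 0.841107
The genuine card theft-present share is 0.97378·0.31 = 0.301872.
P(genuine card theft | fraud alert, cardholder travelling abroad) = 0.301872 / 0.841107 ≈ 0.359

P(genuine card theft | fraud alert, cardholder travelling abroad) ≈ 0.359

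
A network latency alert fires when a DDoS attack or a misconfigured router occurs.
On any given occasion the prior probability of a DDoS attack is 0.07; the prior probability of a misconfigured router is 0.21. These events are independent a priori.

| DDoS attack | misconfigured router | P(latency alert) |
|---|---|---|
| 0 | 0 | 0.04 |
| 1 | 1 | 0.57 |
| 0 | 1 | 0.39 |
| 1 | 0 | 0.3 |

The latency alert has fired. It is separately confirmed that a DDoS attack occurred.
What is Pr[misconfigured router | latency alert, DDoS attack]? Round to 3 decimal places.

P(latency alert | DDoS attack) = 0.3×0.79 + 0.57×0.21 = 0.237000 + 0.119700 = 0.356700
Of this, 0.119700 comes from 0.57×0.21 (the misconfigured router=true cases).
P(misconfigured router | latency alert, DDoS attack) = 0.119700 / 0.356700 ≈ 0.336

Pr[misconfigured router | latency alert, DDoS attack] ≈ 0.336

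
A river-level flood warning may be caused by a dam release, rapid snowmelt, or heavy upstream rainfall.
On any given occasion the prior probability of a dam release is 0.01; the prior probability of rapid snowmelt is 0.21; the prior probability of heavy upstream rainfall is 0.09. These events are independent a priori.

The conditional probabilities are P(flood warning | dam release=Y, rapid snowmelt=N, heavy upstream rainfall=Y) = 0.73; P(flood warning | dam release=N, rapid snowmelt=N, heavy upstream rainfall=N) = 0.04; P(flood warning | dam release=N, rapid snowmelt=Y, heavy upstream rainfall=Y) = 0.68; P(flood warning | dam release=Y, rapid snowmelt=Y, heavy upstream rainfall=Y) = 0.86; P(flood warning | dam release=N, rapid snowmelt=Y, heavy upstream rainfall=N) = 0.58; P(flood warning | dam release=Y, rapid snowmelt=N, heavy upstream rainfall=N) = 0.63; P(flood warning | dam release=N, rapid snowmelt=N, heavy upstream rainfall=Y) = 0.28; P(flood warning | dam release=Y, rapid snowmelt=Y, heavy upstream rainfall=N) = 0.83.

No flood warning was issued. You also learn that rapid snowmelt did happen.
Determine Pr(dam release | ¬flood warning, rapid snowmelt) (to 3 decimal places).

Pr(dam release | ¬flood warning, rapid snowmelt) ≈ 0.004

For the numerator, keep only dam release=true terms: 0.001547 + 0.000126 = 0.001673
Denominator P(¬flood warning | rapid snowmelt): 0.42*0.99*0.91 + 0.32*0.99*0.09 + 0.17*0.01*0.91 + 0.14*0.01*0.09 = 0.408563
Posterior = 0.001673 / 0.408563 ≈ 0.004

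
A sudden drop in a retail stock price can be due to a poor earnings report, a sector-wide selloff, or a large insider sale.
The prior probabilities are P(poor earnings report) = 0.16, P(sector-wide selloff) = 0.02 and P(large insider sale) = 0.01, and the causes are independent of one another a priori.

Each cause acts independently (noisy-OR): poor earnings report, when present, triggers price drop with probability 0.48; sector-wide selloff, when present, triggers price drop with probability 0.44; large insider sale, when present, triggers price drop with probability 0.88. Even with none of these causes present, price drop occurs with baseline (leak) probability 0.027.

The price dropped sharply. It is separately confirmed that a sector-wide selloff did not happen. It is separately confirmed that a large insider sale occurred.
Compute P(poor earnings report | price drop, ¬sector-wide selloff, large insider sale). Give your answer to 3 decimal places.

Under noisy-OR, P(price drop | causes) = 1 − (1−0.027)·∏(1−qᵢ) over the active causes.
P(price drop | ¬sector-wide selloff, large insider sale) = 0.88324·0.84 + 0.939285·0.16 = 0.741922 + 0.150286 = 0.892208
Of this, 0.150286 comes from 0.939285·0.16 (the poor earnings report=true cases).
So P(poor earnings report | price drop, ¬sector-wide selloff, large insider sale) = 0.150286/0.892208 ≈ 0.168.

P(poor earnings report | price drop, ¬sector-wide selloff, large insider sale) ≈ 0.168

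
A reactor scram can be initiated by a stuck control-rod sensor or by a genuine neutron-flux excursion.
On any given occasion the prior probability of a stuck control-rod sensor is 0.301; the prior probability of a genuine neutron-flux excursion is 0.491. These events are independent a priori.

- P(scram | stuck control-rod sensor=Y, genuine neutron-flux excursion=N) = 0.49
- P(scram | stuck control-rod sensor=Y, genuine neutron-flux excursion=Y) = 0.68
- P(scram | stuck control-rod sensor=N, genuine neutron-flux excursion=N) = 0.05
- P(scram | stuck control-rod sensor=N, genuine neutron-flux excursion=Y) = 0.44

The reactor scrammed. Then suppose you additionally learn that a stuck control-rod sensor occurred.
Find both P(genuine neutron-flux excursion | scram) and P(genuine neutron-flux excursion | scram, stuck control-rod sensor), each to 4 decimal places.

P(scram) = 0.05*0.699*0.509 + 0.44*0.699*0.491 + 0.49*0.301*0.509 + 0.68*0.301*0.491 = 0.017790 + 0.151012 + 0.075072 + 0.100498 = 0.344372
Restricting to configurations with genuine neutron-flux excursion present: 0.151012 + 0.100498 = 0.251510.
Hence the posterior is 0.251510/0.344372 ≈ 0.7303.

With the extra evidence:
P(scram | stuck control-rod sensor) = 0.49·0.509 + 0.68·0.491 = 0.249410 + 0.333880 = 0.583290
The genuine neutron-flux excursion-present share is 0.68·0.491 = 0.333880.
Hence the posterior is 0.333880/0.583290 ≈ 0.5724.

P(genuine neutron-flux excursion | scram) ≈ 0.7303; P(genuine neutron-flux excursion | scram, stuck control-rod sensor) ≈ 0.5724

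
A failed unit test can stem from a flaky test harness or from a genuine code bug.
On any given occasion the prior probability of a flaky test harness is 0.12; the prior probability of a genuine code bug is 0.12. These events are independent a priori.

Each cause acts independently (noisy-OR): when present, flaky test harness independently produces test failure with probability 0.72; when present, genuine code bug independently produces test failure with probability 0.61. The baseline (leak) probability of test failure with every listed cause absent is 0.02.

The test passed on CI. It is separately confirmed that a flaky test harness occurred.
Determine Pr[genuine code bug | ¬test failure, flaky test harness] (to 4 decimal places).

Pr[genuine code bug | ¬test failure, flaky test harness] ≈ 0.0505

Under noisy-OR, P(test failure | causes) = 1 − (1−0.02)·∏(1−qᵢ) over the active causes.
Sum P(¬test failure|·) weighted by the priors over both values of genuine code bug:
  P(¬test failure | flaky test harness) = 0.2744×0.88 + 0.107016×0.12
        = 0.241472 + 0.012842 = 0.254314
The terms with genuine code bug present sum to 0.012842, so
  P(genuine code bug | ¬test failure, flaky test harness) = 0.012842 / 0.254314 ≈ 0.0505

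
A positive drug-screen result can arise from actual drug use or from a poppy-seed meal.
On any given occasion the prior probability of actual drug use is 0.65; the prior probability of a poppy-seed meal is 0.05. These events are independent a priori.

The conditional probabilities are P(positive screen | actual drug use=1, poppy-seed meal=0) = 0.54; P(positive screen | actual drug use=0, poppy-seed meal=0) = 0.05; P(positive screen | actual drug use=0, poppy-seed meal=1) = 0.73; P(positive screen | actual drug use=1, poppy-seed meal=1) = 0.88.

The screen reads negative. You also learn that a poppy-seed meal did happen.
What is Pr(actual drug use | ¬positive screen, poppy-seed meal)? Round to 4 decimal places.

Pr(actual drug use | ¬positive screen, poppy-seed meal) ≈ 0.4522

Numerator (weight on configurations with actual drug use): 0.12×0.65 = 0.078000
Denominator P(¬positive screen | poppy-seed meal): 0.27×0.35 + 0.12×0.65 = 0.172500
P(actual drug use | ¬positive screen, poppy-seed meal) = 0.078000/0.172500 ≈ 0.4522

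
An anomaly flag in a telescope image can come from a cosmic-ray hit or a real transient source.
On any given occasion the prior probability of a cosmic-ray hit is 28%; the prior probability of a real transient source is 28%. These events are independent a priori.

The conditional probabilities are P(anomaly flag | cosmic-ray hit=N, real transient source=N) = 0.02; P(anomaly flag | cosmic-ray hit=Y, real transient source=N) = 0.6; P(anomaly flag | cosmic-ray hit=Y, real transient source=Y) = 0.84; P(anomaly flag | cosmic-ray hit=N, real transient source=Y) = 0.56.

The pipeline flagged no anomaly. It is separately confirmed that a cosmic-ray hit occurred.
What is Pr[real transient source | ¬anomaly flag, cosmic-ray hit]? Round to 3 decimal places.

Pr[real transient source | ¬anomaly flag, cosmic-ray hit] ≈ 0.135

P(¬anomaly flag | cosmic-ray hit) = 0.4·0.72 + 0.16·0.28 = 0.288000 + 0.044800 = 0.332800
Restricting to configurations with real transient source present: 0.16·0.28 = 0.044800.
P(real transient source | ¬anomaly flag, cosmic-ray hit) = 0.044800 / 0.332800 ≈ 0.135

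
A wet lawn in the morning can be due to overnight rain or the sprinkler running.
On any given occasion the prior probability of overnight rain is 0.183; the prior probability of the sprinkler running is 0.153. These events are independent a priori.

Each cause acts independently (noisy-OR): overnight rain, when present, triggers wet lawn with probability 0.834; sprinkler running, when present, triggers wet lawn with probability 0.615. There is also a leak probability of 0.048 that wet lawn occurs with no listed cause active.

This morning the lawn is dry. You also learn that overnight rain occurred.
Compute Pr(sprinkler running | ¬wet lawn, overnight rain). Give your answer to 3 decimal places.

Under noisy-OR, P(wet lawn | causes) = 1 − (1−0.048)·∏(1−qᵢ) over the active causes.
Numerator (weight on configurations with sprinkler running): 0.060842×0.153 = 0.009309
Normalizer over all consistent configurations: 0.158032×0.847 + 0.060842×0.153 = 0.143162
Posterior = 0.009309 / 0.143162 ≈ 0.065

Pr(sprinkler running | ¬wet lawn, overnight rain) ≈ 0.065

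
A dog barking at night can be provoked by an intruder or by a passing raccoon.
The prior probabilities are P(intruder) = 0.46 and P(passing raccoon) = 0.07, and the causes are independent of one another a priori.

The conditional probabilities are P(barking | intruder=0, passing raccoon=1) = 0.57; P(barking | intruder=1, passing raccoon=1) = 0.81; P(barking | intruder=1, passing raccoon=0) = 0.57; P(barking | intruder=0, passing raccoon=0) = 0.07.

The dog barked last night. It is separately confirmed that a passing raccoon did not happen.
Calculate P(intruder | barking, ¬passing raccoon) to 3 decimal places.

Numerator (weight on configurations with intruder): 0.57·0.46 = 0.262200
Denominator P(barking | ¬passing raccoon): 0.07·0.54 + 0.57·0.46 = 0.300000
P(intruder | barking, ¬passing raccoon) = 0.262200/0.300000 ≈ 0.874

P(intruder | barking, ¬passing raccoon) ≈ 0.874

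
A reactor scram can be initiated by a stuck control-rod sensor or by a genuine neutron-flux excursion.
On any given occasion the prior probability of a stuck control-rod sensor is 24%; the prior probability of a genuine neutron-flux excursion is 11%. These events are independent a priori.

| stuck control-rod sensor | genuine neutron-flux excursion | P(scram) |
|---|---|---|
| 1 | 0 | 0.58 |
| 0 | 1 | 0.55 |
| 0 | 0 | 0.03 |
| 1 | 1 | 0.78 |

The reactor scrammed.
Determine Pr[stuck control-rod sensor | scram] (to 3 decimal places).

Pr[stuck control-rod sensor | scram] ≈ 0.686

Numerator (weight on configurations with stuck control-rod sensor): 0.123888 + 0.020592 = 0.144480
Denominator P(scram): 0.03·0.76·0.89 + 0.55·0.76·0.11 + 0.58·0.24·0.89 + 0.78·0.24·0.11 = 0.210752
Posterior = 0.144480 / 0.210752 ≈ 0.686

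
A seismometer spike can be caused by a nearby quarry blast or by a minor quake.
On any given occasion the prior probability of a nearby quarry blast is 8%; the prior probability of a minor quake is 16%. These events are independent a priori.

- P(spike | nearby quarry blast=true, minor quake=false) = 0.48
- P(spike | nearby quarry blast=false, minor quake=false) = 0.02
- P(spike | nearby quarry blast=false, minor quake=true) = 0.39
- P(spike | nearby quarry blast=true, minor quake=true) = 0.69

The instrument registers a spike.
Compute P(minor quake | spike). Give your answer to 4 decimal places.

P(minor quake | spike) ≈ 0.5813

P(spike) = 0.02*0.92*0.84 + 0.39*0.92*0.16 + 0.48*0.08*0.84 + 0.69*0.08*0.16 = 0.015456 + 0.057408 + 0.032256 + 0.008832 = 0.113952
Of this, 0.066240 comes from 0.057408 + 0.008832 (the minor quake=true cases).
Hence the posterior is 0.066240/0.113952 ≈ 0.5813.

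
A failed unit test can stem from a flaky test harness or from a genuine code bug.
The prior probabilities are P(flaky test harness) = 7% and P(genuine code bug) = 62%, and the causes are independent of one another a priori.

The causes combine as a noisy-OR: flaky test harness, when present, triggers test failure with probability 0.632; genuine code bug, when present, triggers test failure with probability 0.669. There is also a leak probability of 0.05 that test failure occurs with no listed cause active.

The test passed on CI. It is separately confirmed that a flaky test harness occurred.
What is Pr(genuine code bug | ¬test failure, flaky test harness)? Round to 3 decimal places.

Under noisy-OR, P(test failure | causes) = 1 − (1−0.05)·∏(1−qᵢ) over the active causes.
P(¬test failure | flaky test harness) = 0.3496×0.38 + 0.115718×0.62 = 0.132848 + 0.071745 = 0.204593
The genuine code bug-present share is 0.115718×0.62 = 0.071745.
So P(genuine code bug | ¬test failure, flaky test harness) = 0.071745/0.204593 ≈ 0.351.

Pr(genuine code bug | ¬test failure, flaky test harness) ≈ 0.351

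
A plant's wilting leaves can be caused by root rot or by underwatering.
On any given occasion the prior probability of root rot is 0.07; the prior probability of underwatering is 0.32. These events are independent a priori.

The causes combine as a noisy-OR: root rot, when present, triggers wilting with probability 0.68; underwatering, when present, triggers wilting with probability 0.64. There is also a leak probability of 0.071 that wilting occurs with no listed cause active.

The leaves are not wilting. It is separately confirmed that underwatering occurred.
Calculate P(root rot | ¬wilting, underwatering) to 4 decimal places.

Under noisy-OR, P(wilting | causes) = 1 − (1−0.071)·∏(1−qᵢ) over the active causes.
By total probability over both values of root rot:
  P(¬wilting | underwatering) = 0.33444·0.93 + 0.107021·0.07
        = 0.311029 + 0.007491 = 0.318520
The terms with root rot present sum to 0.007491, so
  P(root rot | ¬wilting, underwatering) = 0.007491 / 0.318520 ≈ 0.0235

P(root rot | ¬wilting, underwatering) ≈ 0.0235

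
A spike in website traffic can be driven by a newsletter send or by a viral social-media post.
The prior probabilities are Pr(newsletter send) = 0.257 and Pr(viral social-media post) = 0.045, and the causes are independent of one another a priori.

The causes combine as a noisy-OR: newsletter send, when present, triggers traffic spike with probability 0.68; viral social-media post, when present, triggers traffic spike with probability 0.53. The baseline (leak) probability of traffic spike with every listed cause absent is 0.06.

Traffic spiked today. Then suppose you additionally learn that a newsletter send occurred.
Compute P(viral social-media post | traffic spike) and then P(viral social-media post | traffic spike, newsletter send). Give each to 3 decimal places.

P(viral social-media post | traffic spike) ≈ 0.118; P(viral social-media post | traffic spike, newsletter send) ≈ 0.055

Under noisy-OR, P(traffic spike | causes) = 1 − (1−0.06)·∏(1−qᵢ) over the active causes.
Enumerate the 4 (newsletter send, viral social-media post) configurations and weight by the priors:
  P(traffic spike) = 0.06*0.743*0.955 + 0.5582*0.743*0.045 + 0.6992*0.257*0.955 + 0.858624*0.257*0.045
        = 0.042574 + 0.018663 + 0.171608 + 0.009930 = 0.242775
The terms with viral social-media post present sum to 0.028593, so
  P(viral social-media post | traffic spike) = 0.028593 / 0.242775 ≈ 0.118

Now condition on the additional information:
Enumerate both values of viral social-media post and weight by the priors:
  P(traffic spike | newsletter send) = 0.6992*0.955 + 0.858624*0.045
        = 0.667736 + 0.038638 = 0.706374
Configurations with viral social-media post contribute 0.038638, so
  P(viral social-media post | traffic spike, newsletter send) = 0.038638 / 0.706374 ≈ 0.055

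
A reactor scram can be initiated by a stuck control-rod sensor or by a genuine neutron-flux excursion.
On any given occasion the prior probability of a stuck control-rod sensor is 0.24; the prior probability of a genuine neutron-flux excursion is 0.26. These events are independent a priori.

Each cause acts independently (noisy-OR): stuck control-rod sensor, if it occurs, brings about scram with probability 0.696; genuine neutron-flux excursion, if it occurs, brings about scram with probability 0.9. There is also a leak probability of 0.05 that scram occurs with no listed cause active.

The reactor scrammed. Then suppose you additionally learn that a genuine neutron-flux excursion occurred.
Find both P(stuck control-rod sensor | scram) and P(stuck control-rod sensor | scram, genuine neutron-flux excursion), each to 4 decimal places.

Under noisy-OR, P(scram | causes) = 1 − (1−0.05)·∏(1−qᵢ) over the active causes.
By total probability over the 4 (stuck control-rod sensor, genuine neutron-flux excursion) configurations:
  P(scram) = 0.05*0.76*0.74 + 0.905*0.76*0.26 + 0.7112*0.24*0.74 + 0.97112*0.24*0.26
        = 0.028120 + 0.178828 + 0.126309 + 0.060598 = 0.393855
The terms with stuck control-rod sensor present sum to 0.186907, so
  P(stuck control-rod sensor | scram) = 0.186907 / 0.393855 ≈ 0.4746

Now also conditioning on genuine neutron-flux excursion=true:
For the numerator, keep only stuck control-rod sensor=true terms: 0.97112×0.24 = 0.233069
The normalizing constant is 0.905×0.76 + 0.97112×0.24 = 0.920869
P(stuck control-rod sensor | scram, genuine neutron-flux excursion) = 0.233069/0.920869 ≈ 0.2531

P(stuck control-rod sensor | scram) ≈ 0.4746; P(stuck control-rod sensor | scram, genuine neutron-flux excursion) ≈ 0.2531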